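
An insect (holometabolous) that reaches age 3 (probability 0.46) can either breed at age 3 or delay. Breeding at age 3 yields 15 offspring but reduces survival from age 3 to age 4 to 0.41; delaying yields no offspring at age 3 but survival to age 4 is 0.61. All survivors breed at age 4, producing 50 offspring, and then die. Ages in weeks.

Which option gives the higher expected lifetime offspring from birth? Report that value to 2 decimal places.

breed at age 3: R₀ = 0.46 × (15 + 0.41 × 50) = 0.46 × 35.5000 = 16.3300
delay to age 4: R₀ = 0.46 × (0.61 × 50) = 0.46 × 30.5000 = 14.0300
Higher: breed at age 3 (16.3300).

16.33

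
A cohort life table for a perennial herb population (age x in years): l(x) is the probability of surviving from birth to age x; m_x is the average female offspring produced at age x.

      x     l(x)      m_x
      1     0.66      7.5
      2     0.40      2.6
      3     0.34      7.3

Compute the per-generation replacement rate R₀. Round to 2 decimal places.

R₀ = Σ l(x) m_x:
  age 1: 0.66 × 7.5 = 4.9500
  age 2: 0.40 × 2.6 = 1.0400
  age 3: 0.34 × 7.3 = 2.4820
R₀ = 4.9500 + 1.0400 + 2.4820 = 8.4720

8.47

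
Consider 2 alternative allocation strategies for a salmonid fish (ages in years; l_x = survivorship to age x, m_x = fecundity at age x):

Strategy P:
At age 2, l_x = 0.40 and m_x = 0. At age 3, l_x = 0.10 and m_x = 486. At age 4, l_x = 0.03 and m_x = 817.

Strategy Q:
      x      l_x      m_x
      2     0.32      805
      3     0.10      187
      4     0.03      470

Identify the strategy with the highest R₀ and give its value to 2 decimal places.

290.40

Strategy P: R₀ = 0.40×0 + 0.10×486 + 0.03×817 = 73.1100
Strategy Q: R₀ = 0.32×805 + 0.10×187 + 0.03×470 = 290.4000
Highest R₀: strategy Q with 290.4000.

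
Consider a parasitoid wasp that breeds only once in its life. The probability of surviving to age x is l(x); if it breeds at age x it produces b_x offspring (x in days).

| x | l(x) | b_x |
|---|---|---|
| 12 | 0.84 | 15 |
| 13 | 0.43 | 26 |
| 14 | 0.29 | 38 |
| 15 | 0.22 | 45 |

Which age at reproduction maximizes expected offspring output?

12

Expected offspring if breeding at age x = l(x) × b_x:
  age 12: 0.84 × 15 = 12.600
  age 13: 0.43 × 26 = 11.180
  age 14: 0.29 × 38 = 11.020
  age 15: 0.22 × 45 = 9.900
Maximum at age 12 (12.600).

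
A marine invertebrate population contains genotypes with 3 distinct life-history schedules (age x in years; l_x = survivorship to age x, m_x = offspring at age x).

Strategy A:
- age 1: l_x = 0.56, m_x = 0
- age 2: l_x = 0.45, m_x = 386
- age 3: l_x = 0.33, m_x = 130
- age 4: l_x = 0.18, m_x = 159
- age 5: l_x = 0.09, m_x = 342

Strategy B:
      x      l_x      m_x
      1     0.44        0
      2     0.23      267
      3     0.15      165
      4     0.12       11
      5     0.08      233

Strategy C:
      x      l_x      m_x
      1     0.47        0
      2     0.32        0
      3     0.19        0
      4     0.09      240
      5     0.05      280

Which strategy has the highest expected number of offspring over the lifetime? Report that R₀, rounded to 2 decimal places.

Strategy A: R₀ = 0.56×0 + 0.45×386 + 0.33×130 + 0.18×159 + 0.09×342 = 276.0000
Strategy B: R₀ = 0.44×0 + 0.23×267 + 0.15×165 + 0.12×11 + 0.08×233 = 106.1200
Strategy C: R₀ = 0.47×0 + 0.32×0 + 0.19×0 + 0.09×240 + 0.05×280 = 35.6000
Highest R₀: strategy A with 276.0000.

276.00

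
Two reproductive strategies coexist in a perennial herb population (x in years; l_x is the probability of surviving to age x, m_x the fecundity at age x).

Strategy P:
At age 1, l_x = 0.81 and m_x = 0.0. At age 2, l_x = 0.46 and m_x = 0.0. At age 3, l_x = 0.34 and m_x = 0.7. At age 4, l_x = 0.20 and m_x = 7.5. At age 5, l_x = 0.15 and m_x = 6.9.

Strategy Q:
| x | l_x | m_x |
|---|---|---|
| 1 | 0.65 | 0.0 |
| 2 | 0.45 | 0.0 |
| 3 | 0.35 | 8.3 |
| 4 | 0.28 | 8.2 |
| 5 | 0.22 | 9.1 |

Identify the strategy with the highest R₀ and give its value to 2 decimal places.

Strategy P: R₀ = 0.81×0.0 + 0.46×0.0 + 0.34×0.7 + 0.20×7.5 + 0.15×6.9 = 2.7730
Strategy Q: R₀ = 0.65×0.0 + 0.45×0.0 + 0.35×8.3 + 0.28×8.2 + 0.22×9.1 = 7.2030
Highest R₀: strategy Q with 7.2030.

7.20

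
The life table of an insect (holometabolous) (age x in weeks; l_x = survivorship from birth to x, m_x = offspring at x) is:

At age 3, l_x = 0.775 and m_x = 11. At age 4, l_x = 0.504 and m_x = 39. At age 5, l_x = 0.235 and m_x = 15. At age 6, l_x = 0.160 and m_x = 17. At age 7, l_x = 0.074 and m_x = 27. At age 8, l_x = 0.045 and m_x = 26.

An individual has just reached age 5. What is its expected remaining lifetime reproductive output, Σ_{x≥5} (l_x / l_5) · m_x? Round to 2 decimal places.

40.06

l_5 = 0.235. Conditional survival from age 5 to x is l_x / l_5.
  x=5: (0.235/0.235) × 15 = 15.0000
  x=6: (0.160/0.235) × 17 = 11.5745
  x=7: (0.074/0.235) × 27 = 8.5021
  x=8: (0.045/0.235) × 26 = 4.9787
Sum = 15.0000 + 11.5745 + 8.5021 + 4.9787 = 40.0553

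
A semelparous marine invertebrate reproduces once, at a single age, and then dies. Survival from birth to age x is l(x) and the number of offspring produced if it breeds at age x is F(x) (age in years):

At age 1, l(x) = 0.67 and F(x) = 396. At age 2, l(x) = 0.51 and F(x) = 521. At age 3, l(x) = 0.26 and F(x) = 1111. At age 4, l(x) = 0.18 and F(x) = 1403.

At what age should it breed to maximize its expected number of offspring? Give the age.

3

Expected offspring if breeding at age x = l(x) × F(x):
  age 1: 0.67 × 396 = 265.320
  age 2: 0.51 × 521 = 265.710
  age 3: 0.26 × 1111 = 288.860
  age 4: 0.18 × 1403 = 252.540
Maximum at age 3 (288.860).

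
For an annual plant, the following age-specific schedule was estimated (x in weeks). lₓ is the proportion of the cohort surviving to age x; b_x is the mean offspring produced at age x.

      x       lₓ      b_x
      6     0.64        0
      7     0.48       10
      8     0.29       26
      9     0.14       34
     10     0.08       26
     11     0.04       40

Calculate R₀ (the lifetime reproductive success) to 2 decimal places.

R₀ = Σ lₓ b_x:
  age 6: 0.64 × 0 = 0.0000
  age 7: 0.48 × 10 = 4.8000
  age 8: 0.29 × 26 = 7.5400
  age 9: 0.14 × 34 = 4.7600
  age 10: 0.08 × 26 = 2.0800
  age 11: 0.04 × 40 = 1.6000
R₀ = 0.0000 + 4.8000 + 7.5400 + 4.7600 + 2.0800 + 1.6000 = 20.7800

20.78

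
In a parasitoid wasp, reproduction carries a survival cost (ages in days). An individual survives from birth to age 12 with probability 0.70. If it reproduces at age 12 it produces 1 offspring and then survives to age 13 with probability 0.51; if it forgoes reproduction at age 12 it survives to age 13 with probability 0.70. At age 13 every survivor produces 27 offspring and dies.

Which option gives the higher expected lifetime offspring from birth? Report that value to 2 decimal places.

breed at age 12: R₀ = 0.70 × (1 + 0.51 × 27) = 0.70 × 14.7700 = 10.3390
delay to age 13: R₀ = 0.70 × (0.70 × 27) = 0.70 × 18.9000 = 13.2300
Higher: delay to age 13 (13.2300).

13.23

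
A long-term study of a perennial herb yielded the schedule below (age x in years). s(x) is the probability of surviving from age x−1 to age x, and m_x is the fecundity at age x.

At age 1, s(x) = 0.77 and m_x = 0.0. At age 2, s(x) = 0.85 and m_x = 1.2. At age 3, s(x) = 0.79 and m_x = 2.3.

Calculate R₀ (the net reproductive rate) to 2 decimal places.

1.97

Survivorship from birth: l_x = s_1·s_2·…·s_x.
  l_1 = 0.77000
  l_2 = 0.65450
  l_3 = 0.51706
R₀ = Σ l_x m_x:
  age 1: 0.77000 × 0.0 = 0.0000
  age 2: 0.65450 × 1.2 = 0.7854
  age 3: 0.51706 × 2.3 = 1.1892
R₀ = 0.0000 + 0.7854 + 1.1892 = 1.9746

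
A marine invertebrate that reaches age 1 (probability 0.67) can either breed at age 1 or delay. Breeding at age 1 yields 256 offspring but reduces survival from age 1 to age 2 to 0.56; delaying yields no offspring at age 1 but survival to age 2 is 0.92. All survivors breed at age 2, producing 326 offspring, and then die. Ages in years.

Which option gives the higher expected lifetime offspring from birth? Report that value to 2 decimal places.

293.84

breed at age 1: R₀ = 0.67 × (256 + 0.56 × 326) = 0.67 × 438.5600 = 293.8352
delay to age 2: R₀ = 0.67 × (0.92 × 326) = 0.67 × 299.9200 = 200.9464
Higher: breed at age 1 (293.8352).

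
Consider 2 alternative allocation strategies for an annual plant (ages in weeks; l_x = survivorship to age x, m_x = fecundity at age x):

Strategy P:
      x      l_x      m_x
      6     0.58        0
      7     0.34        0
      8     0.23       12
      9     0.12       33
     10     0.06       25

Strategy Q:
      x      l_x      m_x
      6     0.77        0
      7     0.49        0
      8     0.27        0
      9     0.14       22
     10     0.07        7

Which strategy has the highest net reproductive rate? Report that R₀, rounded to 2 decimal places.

Strategy P: R₀ = 0.58×0 + 0.34×0 + 0.23×12 + 0.12×33 + 0.06×25 = 8.2200
Strategy Q: R₀ = 0.77×0 + 0.49×0 + 0.27×0 + 0.14×22 + 0.07×7 = 3.5700
Highest R₀: strategy P with 8.2200.

8.22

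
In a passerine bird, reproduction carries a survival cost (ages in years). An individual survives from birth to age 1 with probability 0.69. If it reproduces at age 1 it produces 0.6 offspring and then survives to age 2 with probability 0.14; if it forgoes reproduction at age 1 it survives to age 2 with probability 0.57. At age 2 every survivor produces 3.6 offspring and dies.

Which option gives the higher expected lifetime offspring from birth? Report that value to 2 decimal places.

1.42

breed at age 1: R₀ = 0.69 × (0.6 + 0.14 × 3.6) = 0.69 × 1.1040 = 0.7618
delay to age 2: R₀ = 0.69 × (0.57 × 3.6) = 0.69 × 2.0520 = 1.4159
Higher: delay to age 2 (1.4159).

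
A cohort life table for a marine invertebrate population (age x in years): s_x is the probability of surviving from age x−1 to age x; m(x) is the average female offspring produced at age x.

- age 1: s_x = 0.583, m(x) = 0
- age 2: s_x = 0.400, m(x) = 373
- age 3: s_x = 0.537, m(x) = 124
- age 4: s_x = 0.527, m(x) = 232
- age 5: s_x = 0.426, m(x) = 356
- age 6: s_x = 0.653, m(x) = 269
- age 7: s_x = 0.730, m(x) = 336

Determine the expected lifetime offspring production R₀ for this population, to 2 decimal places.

137.27

Survivorship from birth: l_x = s_1·s_2·…·s_x.
  l_1 = 0.58300
  l_2 = 0.23320
  l_3 = 0.12523
  l_4 = 0.06600
  l_5 = 0.02811
  l_6 = 0.01836
  l_7 = 0.01340
R₀ = Σ l_x m(x):
  age 1: 0.58300 × 0 = 0.0000
  age 2: 0.23320 × 373 = 86.9836
  age 3: 0.12523 × 124 = 15.5285
  age 4: 0.06600 × 232 = 15.3120
  age 5: 0.02811 × 356 = 10.0072
  age 6: 0.01836 × 269 = 4.9388
  age 7: 0.01340 × 336 = 4.5024
R₀ = 0.0000 + 86.9836 + 15.5285 + 15.3120 + 10.0072 + 4.9388 + 4.5024 = 137.2725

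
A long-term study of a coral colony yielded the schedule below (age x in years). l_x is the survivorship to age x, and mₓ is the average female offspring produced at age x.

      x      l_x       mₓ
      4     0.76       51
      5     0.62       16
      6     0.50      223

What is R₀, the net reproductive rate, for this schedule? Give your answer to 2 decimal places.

160.18

R₀ = Σ l_x mₓ:
  age 4: 0.76 × 51 = 38.7600
  age 5: 0.62 × 16 = 9.9200
  age 6: 0.50 × 223 = 111.5000
R₀ = 38.7600 + 9.9200 + 111.5000 = 160.1800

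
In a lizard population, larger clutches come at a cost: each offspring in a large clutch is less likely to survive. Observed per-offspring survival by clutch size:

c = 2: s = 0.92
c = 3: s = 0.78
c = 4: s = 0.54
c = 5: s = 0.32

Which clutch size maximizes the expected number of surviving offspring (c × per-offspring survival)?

Expected surviving offspring = c × s(c):
  c=2: 2 × 0.92 = 1.840
  c=3: 3 × 0.78 = 2.340
  c=4: 4 × 0.54 = 2.160
  c=5: 5 × 0.32 = 1.600
Maximum at c = 3 (2.340 surviving offspring).

3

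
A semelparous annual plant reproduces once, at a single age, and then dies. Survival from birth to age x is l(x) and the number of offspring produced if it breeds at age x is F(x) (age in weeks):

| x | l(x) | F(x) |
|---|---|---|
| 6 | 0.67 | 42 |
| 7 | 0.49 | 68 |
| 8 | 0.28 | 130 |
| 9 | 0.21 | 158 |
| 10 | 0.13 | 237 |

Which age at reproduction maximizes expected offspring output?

Expected offspring if breeding at age x = l(x) × F(x):
  age 6: 0.67 × 42 = 28.140
  age 7: 0.49 × 68 = 33.320
  age 8: 0.28 × 130 = 36.400
  age 9: 0.21 × 158 = 33.180
  age 10: 0.13 × 237 = 30.810
Maximum at age 8 (36.400).

8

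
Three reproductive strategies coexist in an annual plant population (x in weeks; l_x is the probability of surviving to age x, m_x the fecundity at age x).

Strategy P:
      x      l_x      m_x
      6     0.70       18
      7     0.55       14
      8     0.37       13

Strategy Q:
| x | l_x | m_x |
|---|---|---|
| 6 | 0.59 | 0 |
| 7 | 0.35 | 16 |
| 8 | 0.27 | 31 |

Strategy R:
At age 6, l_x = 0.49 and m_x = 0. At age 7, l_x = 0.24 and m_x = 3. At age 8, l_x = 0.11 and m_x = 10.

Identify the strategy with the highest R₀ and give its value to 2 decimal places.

25.11

Strategy P: R₀ = 0.70×18 + 0.55×14 + 0.37×13 = 25.1100
Strategy Q: R₀ = 0.59×0 + 0.35×16 + 0.27×31 = 13.9700
Strategy R: R₀ = 0.49×0 + 0.24×3 + 0.11×10 = 1.8200
Highest R₀: strategy P with 25.1100.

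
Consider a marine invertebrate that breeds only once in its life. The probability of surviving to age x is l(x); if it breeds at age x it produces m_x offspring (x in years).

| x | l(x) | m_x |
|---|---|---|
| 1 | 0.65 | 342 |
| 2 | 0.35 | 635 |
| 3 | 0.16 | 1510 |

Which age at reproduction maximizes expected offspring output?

Expected offspring if breeding at age x = l(x) × m_x:
  age 1: 0.65 × 342 = 222.300
  age 2: 0.35 × 635 = 222.250
  age 3: 0.16 × 1510 = 241.600
Maximum at age 3 (241.600).

3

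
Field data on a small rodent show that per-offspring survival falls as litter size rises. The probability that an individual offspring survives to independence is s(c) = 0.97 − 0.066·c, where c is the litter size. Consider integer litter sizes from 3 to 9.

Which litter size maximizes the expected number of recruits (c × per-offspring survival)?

7

Expected recruits = c × s(c):
  c=3: 3 × 0.772 = 2.316
  c=4: 4 × 0.706 = 2.824
  c=5: 5 × 0.640 = 3.200
  c=6: 6 × 0.574 = 3.444
  c=7: 7 × 0.508 = 3.556
  c=8: 8 × 0.442 = 3.536
  c=9: 9 × 0.376 = 3.384
Maximum at c = 7 (3.556 recruits).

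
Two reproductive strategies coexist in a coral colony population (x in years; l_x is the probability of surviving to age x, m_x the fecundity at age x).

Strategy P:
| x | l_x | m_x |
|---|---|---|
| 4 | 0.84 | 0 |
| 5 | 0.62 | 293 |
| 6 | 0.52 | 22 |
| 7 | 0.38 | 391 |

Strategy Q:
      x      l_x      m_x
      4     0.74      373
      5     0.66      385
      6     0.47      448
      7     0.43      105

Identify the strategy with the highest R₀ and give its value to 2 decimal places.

Strategy P: R₀ = 0.84×0 + 0.62×293 + 0.52×22 + 0.38×391 = 341.6800
Strategy Q: R₀ = 0.74×373 + 0.66×385 + 0.47×448 + 0.43×105 = 785.8300
Highest R₀: strategy Q with 785.8300.

785.83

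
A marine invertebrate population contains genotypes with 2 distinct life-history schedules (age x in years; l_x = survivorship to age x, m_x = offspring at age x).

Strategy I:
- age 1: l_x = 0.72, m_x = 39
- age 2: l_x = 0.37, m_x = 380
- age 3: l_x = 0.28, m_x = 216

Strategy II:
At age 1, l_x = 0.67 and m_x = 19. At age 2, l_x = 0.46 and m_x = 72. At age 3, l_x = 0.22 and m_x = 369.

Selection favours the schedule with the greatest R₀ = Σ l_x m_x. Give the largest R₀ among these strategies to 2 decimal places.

229.16

Strategy I: R₀ = 0.72×39 + 0.37×380 + 0.28×216 = 229.1600
Strategy II: R₀ = 0.67×19 + 0.46×72 + 0.22×369 = 127.0300
Highest R₀: strategy I with 229.1600.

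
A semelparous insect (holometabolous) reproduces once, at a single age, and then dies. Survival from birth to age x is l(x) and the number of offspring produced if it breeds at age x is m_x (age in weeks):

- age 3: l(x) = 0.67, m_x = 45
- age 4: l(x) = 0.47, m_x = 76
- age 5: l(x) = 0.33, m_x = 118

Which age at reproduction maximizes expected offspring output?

5

Expected offspring if breeding at age x = l(x) × m_x:
  age 3: 0.67 × 45 = 30.150
  age 4: 0.47 × 76 = 35.720
  age 5: 0.33 × 118 = 38.940
Maximum at age 5 (38.940).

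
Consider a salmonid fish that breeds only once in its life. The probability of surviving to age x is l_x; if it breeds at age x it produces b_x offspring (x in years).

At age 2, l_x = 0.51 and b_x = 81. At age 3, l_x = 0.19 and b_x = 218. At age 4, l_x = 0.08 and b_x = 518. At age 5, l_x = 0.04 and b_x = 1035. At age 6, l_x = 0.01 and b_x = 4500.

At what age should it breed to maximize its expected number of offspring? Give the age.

Expected offspring if breeding at age x = l_x × b_x:
  age 2: 0.51 × 81 = 41.310
  age 3: 0.19 × 218 = 41.420
  age 4: 0.08 × 518 = 41.440
  age 5: 0.04 × 1035 = 41.400
  age 6: 0.01 × 4500 = 45.000
Maximum at age 6 (45.000).

6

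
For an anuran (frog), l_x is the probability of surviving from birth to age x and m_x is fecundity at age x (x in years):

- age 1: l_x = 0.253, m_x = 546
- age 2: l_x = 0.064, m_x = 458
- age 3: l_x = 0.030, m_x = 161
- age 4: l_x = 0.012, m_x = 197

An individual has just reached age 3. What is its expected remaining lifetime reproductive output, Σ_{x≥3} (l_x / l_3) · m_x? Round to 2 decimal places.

l_3 = 0.030. Conditional survival from age 3 to x is l_x / l_3.
  x=3: (0.030/0.030) × 161 = 161.0000
  x=4: (0.012/0.030) × 197 = 78.8000
Sum = 161.0000 + 78.8000 = 239.8000

239.80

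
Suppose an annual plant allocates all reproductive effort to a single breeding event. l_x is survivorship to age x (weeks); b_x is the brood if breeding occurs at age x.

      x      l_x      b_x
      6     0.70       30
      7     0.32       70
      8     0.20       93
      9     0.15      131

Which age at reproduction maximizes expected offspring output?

7

Expected offspring if breeding at age x = l_x × b_x:
  age 6: 0.70 × 30 = 21.000
  age 7: 0.32 × 70 = 22.400
  age 8: 0.20 × 93 = 18.600
  age 9: 0.15 × 131 = 19.650
Maximum at age 7 (22.400).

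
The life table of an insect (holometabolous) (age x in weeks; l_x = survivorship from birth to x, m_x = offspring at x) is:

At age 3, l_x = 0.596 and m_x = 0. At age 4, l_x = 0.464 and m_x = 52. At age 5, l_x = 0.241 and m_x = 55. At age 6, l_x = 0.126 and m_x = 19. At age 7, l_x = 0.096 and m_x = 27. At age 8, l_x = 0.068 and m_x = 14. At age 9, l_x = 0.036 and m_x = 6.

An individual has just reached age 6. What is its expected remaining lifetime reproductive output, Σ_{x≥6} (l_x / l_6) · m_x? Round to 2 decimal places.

48.84

l_6 = 0.126. Conditional survival from age 6 to x is l_x / l_6.
  x=6: (0.126/0.126) × 19 = 19.0000
  x=7: (0.096/0.126) × 27 = 20.5714
  x=8: (0.068/0.126) × 14 = 7.5556
  x=9: (0.036/0.126) × 6 = 1.7143
Sum = 19.0000 + 20.5714 + 7.5556 + 1.7143 = 48.8413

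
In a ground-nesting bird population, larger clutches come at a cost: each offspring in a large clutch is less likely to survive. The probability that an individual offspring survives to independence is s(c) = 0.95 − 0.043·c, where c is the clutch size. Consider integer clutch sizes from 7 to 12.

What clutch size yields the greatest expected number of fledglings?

Expected fledglings = c × s(c):
  c=7: 7 × 0.649 = 4.543
  c=8: 8 × 0.606 = 4.848
  c=9: 9 × 0.563 = 5.067
  c=10: 10 × 0.520 = 5.200
  c=11: 11 × 0.477 = 5.247
  c=12: 12 × 0.434 = 5.208
Maximum at c = 11 (5.247 fledglings).

11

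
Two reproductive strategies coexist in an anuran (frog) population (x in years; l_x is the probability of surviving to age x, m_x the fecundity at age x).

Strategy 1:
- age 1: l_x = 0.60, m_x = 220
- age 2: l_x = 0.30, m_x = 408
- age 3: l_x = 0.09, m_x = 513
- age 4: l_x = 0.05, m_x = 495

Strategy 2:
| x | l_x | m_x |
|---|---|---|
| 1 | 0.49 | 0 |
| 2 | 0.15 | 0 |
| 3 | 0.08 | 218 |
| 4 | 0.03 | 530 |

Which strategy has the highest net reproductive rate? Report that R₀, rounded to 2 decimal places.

Strategy 1: R₀ = 0.60×220 + 0.30×408 + 0.09×513 + 0.05×495 = 325.3200
Strategy 2: R₀ = 0.49×0 + 0.15×0 + 0.08×218 + 0.03×530 = 33.3400
Highest R₀: strategy 1 with 325.3200.

325.32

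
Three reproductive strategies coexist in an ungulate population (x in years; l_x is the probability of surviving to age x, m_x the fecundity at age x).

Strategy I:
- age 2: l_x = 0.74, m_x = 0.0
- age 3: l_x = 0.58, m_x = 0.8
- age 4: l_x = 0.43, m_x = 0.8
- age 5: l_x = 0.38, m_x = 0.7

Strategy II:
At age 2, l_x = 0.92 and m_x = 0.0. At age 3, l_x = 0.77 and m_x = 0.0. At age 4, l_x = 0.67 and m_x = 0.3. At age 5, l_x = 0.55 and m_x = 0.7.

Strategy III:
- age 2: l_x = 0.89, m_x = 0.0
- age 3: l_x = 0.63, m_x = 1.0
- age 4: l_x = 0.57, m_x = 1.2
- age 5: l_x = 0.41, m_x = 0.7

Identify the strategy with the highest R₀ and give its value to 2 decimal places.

1.60

Strategy I: R₀ = 0.74×0.0 + 0.58×0.8 + 0.43×0.8 + 0.38×0.7 = 1.0740
Strategy II: R₀ = 0.92×0.0 + 0.77×0.0 + 0.67×0.3 + 0.55×0.7 = 0.5860
Strategy III: R₀ = 0.89×0.0 + 0.63×1.0 + 0.57×1.2 + 0.41×0.7 = 1.6010
Highest R₀: strategy III with 1.6010.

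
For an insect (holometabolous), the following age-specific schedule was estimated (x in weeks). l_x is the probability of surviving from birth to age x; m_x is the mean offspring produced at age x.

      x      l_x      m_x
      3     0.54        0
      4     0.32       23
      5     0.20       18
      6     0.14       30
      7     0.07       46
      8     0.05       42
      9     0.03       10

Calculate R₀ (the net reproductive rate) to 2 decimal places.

20.78

R₀ = Σ l_x m_x:
  age 3: 0.54 × 0 = 0.0000
  age 4: 0.32 × 23 = 7.3600
  age 5: 0.20 × 18 = 3.6000
  age 6: 0.14 × 30 = 4.2000
  age 7: 0.07 × 46 = 3.2200
  age 8: 0.05 × 42 = 2.1000
  age 9: 0.03 × 10 = 0.3000
R₀ = 0.0000 + 7.3600 + 3.6000 + 4.2000 + 3.2200 + 2.1000 + 0.3000 = 20.7800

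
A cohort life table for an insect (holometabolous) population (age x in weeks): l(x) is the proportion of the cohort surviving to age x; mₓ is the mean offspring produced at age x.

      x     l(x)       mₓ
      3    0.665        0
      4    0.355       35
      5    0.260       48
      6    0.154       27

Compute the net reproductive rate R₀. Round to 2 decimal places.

29.06

R₀ = Σ l(x) mₓ:
  age 3: 0.665 × 0 = 0.0000
  age 4: 0.355 × 35 = 12.4250
  age 5: 0.260 × 48 = 12.4800
  age 6: 0.154 × 27 = 4.1580
R₀ = 0.0000 + 12.4250 + 12.4800 + 4.1580 = 29.0630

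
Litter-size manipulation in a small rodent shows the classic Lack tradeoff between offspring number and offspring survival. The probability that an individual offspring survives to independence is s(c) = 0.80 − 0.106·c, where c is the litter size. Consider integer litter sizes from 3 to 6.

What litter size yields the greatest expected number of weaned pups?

Expected weaned pups = c × s(c):
  c=3: 3 × 0.482 = 1.446
  c=4: 4 × 0.376 = 1.504
  c=5: 5 × 0.270 = 1.350
  c=6: 6 × 0.164 = 0.984
Maximum at c = 4 (1.504 weaned pups).

4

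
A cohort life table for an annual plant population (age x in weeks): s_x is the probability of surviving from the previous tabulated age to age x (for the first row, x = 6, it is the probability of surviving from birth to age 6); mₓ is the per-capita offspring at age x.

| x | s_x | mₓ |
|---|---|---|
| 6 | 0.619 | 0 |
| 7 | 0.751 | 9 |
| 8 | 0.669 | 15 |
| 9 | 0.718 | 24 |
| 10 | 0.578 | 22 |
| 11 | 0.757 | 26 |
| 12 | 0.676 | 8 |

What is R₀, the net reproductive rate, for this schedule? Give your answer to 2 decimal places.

20.12

Survivorship from birth: l_x = s_6·s_7·…·s_x.
  l_6 = 0.61900
  l_7 = 0.46487
  l_8 = 0.31100
  l_9 = 0.22330
  l_10 = 0.12907
  l_11 = 0.09770
  l_12 = 0.06605
R₀ = Σ l_x mₓ:
  age 6: 0.61900 × 0 = 0.0000
  age 7: 0.46487 × 9 = 4.1838
  age 8: 0.31100 × 15 = 4.6650
  age 9: 0.22330 × 24 = 5.3592
  age 10: 0.12907 × 22 = 2.8395
  age 11: 0.09770 × 26 = 2.5402
  age 12: 0.06605 × 8 = 0.5284
R₀ = 0.0000 + 4.1838 + 4.6650 + 5.3592 + 2.8395 + 2.5402 + 0.5284 = 20.1162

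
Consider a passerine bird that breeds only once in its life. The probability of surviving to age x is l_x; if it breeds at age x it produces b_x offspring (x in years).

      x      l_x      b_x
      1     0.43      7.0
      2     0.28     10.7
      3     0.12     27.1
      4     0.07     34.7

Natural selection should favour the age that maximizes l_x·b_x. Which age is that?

Expected offspring if breeding at age x = l_x × b_x:
  age 1: 0.43 × 7.0 = 3.010
  age 2: 0.28 × 10.7 = 2.996
  age 3: 0.12 × 27.1 = 3.252
  age 4: 0.07 × 34.7 = 2.429
Maximum at age 3 (3.252).

3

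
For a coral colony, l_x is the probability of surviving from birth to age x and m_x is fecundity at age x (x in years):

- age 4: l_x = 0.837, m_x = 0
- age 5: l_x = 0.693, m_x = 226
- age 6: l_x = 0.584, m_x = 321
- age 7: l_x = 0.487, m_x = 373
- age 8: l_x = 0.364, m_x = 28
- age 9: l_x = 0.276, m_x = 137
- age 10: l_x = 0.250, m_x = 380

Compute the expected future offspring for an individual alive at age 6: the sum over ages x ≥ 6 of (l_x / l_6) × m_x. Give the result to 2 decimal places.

l_6 = 0.584. Conditional survival from age 6 to x is l_x / l_6.
  x=6: (0.584/0.584) × 321 = 321.0000
  x=7: (0.487/0.584) × 373 = 311.0462
  x=8: (0.364/0.584) × 28 = 17.4521
  x=9: (0.276/0.584) × 137 = 64.7466
  x=10: (0.250/0.584) × 380 = 162.6712
Sum = 321.0000 + 311.0462 + 17.4521 + 64.7466 + 162.6712 = 876.9161

876.92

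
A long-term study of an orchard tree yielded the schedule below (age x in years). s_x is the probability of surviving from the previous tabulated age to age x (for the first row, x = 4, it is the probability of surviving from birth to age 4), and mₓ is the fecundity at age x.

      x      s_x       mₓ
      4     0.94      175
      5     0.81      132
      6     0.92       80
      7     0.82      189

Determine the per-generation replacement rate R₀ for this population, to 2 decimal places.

429.61

Survivorship from birth: l_x = s_4·s_5·…·s_x.
  l_4 = 0.94000
  l_5 = 0.76140
  l_6 = 0.70049
  l_7 = 0.57440
R₀ = Σ l_x mₓ:
  age 4: 0.94000 × 175 = 164.5000
  age 5: 0.76140 × 132 = 100.5048
  age 6: 0.70049 × 80 = 56.0392
  age 7: 0.57440 × 189 = 108.5616
R₀ = 164.5000 + 100.5048 + 56.0392 + 108.5616 = 429.6056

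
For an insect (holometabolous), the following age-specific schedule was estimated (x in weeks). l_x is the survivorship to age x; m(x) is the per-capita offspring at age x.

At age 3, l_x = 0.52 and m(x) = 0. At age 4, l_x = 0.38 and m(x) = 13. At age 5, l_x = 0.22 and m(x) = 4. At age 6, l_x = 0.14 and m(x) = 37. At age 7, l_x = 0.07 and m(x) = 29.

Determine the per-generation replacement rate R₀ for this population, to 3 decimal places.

R₀ = Σ l_x m(x):
  age 3: 0.52 × 0 = 0.0000
  age 4: 0.38 × 13 = 4.9400
  age 5: 0.22 × 4 = 0.8800
  age 6: 0.14 × 37 = 5.1800
  age 7: 0.07 × 29 = 2.0300
R₀ = 0.0000 + 4.9400 + 0.8800 + 5.1800 + 2.0300 = 13.0300

13.030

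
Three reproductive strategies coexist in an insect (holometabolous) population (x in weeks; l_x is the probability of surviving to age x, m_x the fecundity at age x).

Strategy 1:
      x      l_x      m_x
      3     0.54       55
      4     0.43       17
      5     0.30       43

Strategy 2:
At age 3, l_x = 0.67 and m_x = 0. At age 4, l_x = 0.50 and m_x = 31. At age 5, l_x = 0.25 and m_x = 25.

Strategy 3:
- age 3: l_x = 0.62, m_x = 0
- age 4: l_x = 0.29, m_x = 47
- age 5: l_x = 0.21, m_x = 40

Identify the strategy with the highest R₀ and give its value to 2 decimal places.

Strategy 1: R₀ = 0.54×55 + 0.43×17 + 0.30×43 = 49.9100
Strategy 2: R₀ = 0.67×0 + 0.50×31 + 0.25×25 = 21.7500
Strategy 3: R₀ = 0.62×0 + 0.29×47 + 0.21×40 = 22.0300
Highest R₀: strategy 1 with 49.9100.

49.91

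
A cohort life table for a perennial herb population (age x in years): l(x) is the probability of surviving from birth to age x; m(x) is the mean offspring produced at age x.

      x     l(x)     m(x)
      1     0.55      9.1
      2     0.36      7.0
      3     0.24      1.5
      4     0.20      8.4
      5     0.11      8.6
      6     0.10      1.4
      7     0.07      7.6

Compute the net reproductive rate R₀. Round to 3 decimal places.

11.183

R₀ = Σ l(x) m(x):
  age 1: 0.55 × 9.1 = 5.0050
  age 2: 0.36 × 7.0 = 2.5200
  age 3: 0.24 × 1.5 = 0.3600
  age 4: 0.20 × 8.4 = 1.6800
  age 5: 0.11 × 8.6 = 0.9460
  age 6: 0.10 × 1.4 = 0.1400
  age 7: 0.07 × 7.6 = 0.5320
R₀ = 5.0050 + 2.5200 + 0.3600 + 1.6800 + 0.9460 + 0.1400 + 0.5320 = 11.1830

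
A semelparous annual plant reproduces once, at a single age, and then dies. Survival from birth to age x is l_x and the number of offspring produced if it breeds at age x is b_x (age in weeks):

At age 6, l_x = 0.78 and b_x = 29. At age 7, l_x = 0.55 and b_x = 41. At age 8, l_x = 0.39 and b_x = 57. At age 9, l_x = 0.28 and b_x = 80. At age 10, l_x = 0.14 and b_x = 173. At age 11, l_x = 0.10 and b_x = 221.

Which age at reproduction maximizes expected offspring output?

10

Expected offspring if breeding at age x = l_x × b_x:
  age 6: 0.78 × 29 = 22.620
  age 7: 0.55 × 41 = 22.550
  age 8: 0.39 × 57 = 22.230
  age 9: 0.28 × 80 = 22.400
  age 10: 0.14 × 173 = 24.220
  age 11: 0.10 × 221 = 22.100
Maximum at age 10 (24.220).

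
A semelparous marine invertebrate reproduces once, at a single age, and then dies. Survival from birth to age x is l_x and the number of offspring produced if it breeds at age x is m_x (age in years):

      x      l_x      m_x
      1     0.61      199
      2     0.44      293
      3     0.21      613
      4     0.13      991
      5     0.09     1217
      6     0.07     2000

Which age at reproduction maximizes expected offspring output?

Expected offspring if breeding at age x = l_x × m_x:
  age 1: 0.61 × 199 = 121.390
  age 2: 0.44 × 293 = 128.920
  age 3: 0.21 × 613 = 128.730
  age 4: 0.13 × 991 = 128.830
  age 5: 0.09 × 1217 = 109.530
  age 6: 0.07 × 2000 = 140.000
Maximum at age 6 (140.000).

6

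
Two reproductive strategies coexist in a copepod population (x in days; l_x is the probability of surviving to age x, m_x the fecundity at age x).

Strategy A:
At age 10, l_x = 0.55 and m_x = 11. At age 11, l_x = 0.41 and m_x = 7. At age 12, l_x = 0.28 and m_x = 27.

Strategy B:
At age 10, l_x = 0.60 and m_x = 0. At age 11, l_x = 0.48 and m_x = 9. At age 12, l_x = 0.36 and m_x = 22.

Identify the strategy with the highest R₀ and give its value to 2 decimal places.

16.48

Strategy A: R₀ = 0.55×11 + 0.41×7 + 0.28×27 = 16.4800
Strategy B: R₀ = 0.60×0 + 0.48×9 + 0.36×22 = 12.2400
Highest R₀: strategy A with 16.4800.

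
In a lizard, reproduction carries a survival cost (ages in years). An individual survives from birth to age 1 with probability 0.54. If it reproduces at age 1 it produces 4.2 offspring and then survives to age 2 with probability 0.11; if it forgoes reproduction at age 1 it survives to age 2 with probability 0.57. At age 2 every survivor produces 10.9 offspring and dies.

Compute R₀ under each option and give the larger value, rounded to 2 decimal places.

3.36

breed at age 1: R₀ = 0.54 × (4.2 + 0.11 × 10.9) = 0.54 × 5.3990 = 2.9155
delay to age 2: R₀ = 0.54 × (0.57 × 10.9) = 0.54 × 6.2130 = 3.3550
Higher: delay to age 2 (3.3550).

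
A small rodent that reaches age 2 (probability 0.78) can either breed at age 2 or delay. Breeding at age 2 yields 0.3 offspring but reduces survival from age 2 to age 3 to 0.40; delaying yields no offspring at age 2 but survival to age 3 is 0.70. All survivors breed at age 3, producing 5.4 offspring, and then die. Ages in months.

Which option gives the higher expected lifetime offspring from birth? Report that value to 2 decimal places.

2.95

breed at age 2: R₀ = 0.78 × (0.3 + 0.40 × 5.4) = 0.78 × 2.4600 = 1.9188
delay to age 3: R₀ = 0.78 × (0.70 × 5.4) = 0.78 × 3.7800 = 2.9484
Higher: delay to age 3 (2.9484).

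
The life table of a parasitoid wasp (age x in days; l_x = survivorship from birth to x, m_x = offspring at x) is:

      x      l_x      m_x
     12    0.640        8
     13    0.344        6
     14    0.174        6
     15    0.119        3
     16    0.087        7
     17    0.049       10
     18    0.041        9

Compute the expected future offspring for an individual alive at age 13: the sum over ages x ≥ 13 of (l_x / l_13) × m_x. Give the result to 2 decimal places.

l_13 = 0.344. Conditional survival from age 13 to x is l_x / l_13.
  x=13: (0.344/0.344) × 6 = 6.0000
  x=14: (0.174/0.344) × 6 = 3.0349
  x=15: (0.119/0.344) × 3 = 1.0378
  x=16: (0.087/0.344) × 7 = 1.7703
  x=17: (0.049/0.344) × 10 = 1.4244
  x=18: (0.041/0.344) × 9 = 1.0727
Sum = 6.0000 + 3.0349 + 1.0378 + 1.7703 + 1.4244 + 1.0727 = 14.3401

14.34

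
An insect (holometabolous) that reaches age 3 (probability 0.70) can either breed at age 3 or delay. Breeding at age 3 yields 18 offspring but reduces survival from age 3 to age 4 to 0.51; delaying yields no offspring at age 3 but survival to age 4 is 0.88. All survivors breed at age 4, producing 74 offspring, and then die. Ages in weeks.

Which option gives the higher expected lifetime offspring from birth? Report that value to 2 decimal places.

breed at age 3: R₀ = 0.70 × (18 + 0.51 × 74) = 0.70 × 55.7400 = 39.0180
delay to age 4: R₀ = 0.70 × (0.88 × 74) = 0.70 × 65.1200 = 45.5840
Higher: delay to age 4 (45.5840).

45.58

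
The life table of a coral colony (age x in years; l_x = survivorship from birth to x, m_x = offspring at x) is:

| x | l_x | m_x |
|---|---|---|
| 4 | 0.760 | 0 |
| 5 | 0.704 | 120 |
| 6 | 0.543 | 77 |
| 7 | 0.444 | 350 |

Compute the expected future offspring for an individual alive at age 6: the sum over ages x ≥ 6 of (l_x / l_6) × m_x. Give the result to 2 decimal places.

l_6 = 0.543. Conditional survival from age 6 to x is l_x / l_6.
  x=6: (0.543/0.543) × 77 = 77.0000
  x=7: (0.444/0.543) × 350 = 286.1878
Sum = 77.0000 + 286.1878 = 363.1878

363.19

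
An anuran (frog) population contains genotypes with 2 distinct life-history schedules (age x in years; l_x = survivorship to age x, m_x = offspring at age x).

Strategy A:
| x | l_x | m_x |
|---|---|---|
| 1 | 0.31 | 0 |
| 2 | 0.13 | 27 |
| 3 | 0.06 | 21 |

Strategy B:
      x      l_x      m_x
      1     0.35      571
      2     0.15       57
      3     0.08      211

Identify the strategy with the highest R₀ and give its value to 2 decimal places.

225.28

Strategy A: R₀ = 0.31×0 + 0.13×27 + 0.06×21 = 4.7700
Strategy B: R₀ = 0.35×571 + 0.15×57 + 0.08×211 = 225.2800
Highest R₀: strategy B with 225.2800.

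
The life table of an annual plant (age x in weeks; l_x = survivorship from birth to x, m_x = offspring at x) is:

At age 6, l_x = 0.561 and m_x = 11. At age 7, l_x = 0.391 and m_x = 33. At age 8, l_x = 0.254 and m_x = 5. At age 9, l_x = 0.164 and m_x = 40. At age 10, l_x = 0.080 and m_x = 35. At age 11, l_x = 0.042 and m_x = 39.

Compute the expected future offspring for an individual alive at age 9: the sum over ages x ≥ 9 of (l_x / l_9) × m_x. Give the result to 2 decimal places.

67.06

l_9 = 0.164. Conditional survival from age 9 to x is l_x / l_9.
  x=9: (0.164/0.164) × 40 = 40.0000
  x=10: (0.080/0.164) × 35 = 17.0732
  x=11: (0.042/0.164) × 39 = 9.9878
Sum = 40.0000 + 17.0732 + 9.9878 = 67.0610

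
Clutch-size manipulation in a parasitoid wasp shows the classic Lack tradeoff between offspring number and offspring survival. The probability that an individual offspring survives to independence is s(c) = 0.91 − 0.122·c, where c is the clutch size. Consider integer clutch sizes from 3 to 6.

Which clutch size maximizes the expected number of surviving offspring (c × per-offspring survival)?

4

Expected surviving offspring = c × s(c):
  c=3: 3 × 0.544 = 1.632
  c=4: 4 × 0.422 = 1.688
  c=5: 5 × 0.300 = 1.500
  c=6: 6 × 0.178 = 1.068
Maximum at c = 4 (1.688 surviving offspring).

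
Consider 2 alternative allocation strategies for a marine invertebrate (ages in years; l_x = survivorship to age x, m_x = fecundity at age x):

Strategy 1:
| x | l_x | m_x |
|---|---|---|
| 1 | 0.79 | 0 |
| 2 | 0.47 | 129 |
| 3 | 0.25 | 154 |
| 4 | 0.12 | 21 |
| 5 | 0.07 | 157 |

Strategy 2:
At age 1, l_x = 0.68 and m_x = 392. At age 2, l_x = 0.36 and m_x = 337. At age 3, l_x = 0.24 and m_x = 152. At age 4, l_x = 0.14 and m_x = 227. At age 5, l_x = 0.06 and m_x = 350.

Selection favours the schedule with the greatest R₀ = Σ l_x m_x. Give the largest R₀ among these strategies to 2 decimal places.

Strategy 1: R₀ = 0.79×0 + 0.47×129 + 0.25×154 + 0.12×21 + 0.07×157 = 112.6400
Strategy 2: R₀ = 0.68×392 + 0.36×337 + 0.24×152 + 0.14×227 + 0.06×350 = 477.1400
Highest R₀: strategy 2 with 477.1400.

477.14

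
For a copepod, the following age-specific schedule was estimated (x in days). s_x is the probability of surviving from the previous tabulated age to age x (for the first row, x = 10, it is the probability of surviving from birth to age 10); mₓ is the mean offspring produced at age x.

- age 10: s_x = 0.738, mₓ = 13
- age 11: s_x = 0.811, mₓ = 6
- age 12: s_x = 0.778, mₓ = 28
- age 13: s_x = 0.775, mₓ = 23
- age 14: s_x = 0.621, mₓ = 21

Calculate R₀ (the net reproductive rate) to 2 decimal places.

Survivorship from birth: l_x = s_10·s_11·…·s_x.
  l_10 = 0.73800
  l_11 = 0.59852
  l_12 = 0.46565
  l_13 = 0.36088
  l_14 = 0.22410
R₀ = Σ l_x mₓ:
  age 10: 0.73800 × 13 = 9.5940
  age 11: 0.59852 × 6 = 3.5911
  age 12: 0.46565 × 28 = 13.0382
  age 13: 0.36088 × 23 = 8.3002
  age 14: 0.22410 × 21 = 4.7061
R₀ = 9.5940 + 3.5911 + 13.0382 + 8.3002 + 4.7061 = 39.2297

39.23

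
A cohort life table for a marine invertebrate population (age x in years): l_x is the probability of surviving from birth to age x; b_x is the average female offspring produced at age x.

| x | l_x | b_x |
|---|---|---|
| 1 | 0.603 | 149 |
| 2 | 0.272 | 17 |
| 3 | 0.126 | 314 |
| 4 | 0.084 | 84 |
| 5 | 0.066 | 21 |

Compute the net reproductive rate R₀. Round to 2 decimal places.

142.48

R₀ = Σ l_x b_x:
  age 1: 0.603 × 149 = 89.8470
  age 2: 0.272 × 17 = 4.6240
  age 3: 0.126 × 314 = 39.5640
  age 4: 0.084 × 84 = 7.0560
  age 5: 0.066 × 21 = 1.3860
R₀ = 89.8470 + 4.6240 + 39.5640 + 7.0560 + 1.3860 = 142.4770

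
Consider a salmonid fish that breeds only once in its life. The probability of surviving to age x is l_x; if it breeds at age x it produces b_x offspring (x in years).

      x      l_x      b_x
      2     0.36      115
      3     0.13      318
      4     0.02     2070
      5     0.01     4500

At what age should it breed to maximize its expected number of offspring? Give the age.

Expected offspring if breeding at age x = l_x × b_x:
  age 2: 0.36 × 115 = 41.400
  age 3: 0.13 × 318 = 41.340
  age 4: 0.02 × 2070 = 41.400
  age 5: 0.01 × 4500 = 45.000
Maximum at age 5 (45.000).

5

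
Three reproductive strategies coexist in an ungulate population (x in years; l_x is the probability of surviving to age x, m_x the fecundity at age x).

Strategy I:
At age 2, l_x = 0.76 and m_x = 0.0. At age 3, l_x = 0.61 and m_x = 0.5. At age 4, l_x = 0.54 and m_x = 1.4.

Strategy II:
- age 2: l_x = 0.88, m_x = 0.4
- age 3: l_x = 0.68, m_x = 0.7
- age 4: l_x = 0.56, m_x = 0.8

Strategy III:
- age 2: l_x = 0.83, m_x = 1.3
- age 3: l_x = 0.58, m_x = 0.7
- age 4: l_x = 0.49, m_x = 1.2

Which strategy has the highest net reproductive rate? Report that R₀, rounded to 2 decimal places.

Strategy I: R₀ = 0.76×0.0 + 0.61×0.5 + 0.54×1.4 = 1.0610
Strategy II: R₀ = 0.88×0.4 + 0.68×0.7 + 0.56×0.8 = 1.2760
Strategy III: R₀ = 0.83×1.3 + 0.58×0.7 + 0.49×1.2 = 2.0730
Highest R₀: strategy III with 2.0730.

2.07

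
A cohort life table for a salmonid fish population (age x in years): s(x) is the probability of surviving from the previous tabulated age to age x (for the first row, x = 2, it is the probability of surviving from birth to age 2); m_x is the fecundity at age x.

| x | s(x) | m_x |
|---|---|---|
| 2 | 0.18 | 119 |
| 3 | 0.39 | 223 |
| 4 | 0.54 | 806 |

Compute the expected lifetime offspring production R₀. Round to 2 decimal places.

Survivorship from birth: l_x = s_2·s_3·…·s_x.
  l_2 = 0.18000
  l_3 = 0.07020
  l_4 = 0.03791
R₀ = Σ l_x m_x:
  age 2: 0.18000 × 119 = 21.4200
  age 3: 0.07020 × 223 = 15.6546
  age 4: 0.03791 × 806 = 30.5555
R₀ = 21.4200 + 15.6546 + 30.5555 = 67.6301

67.63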